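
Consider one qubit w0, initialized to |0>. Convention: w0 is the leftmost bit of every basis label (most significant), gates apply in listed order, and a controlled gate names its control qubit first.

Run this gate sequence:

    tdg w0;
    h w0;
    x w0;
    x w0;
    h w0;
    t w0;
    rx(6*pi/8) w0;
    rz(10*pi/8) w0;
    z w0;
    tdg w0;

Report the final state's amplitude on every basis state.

The resulting statevector has amplitude -sqrt(2 - sqrt(2))*exp(3*I*pi/8)/2 on |0>, sqrt(sqrt(2) + 2)*exp(7*I*pi/8)/2 on |1>. Key observation: steps 1-6 multiply out to the identity, so the circuit reduces to the remaining gates.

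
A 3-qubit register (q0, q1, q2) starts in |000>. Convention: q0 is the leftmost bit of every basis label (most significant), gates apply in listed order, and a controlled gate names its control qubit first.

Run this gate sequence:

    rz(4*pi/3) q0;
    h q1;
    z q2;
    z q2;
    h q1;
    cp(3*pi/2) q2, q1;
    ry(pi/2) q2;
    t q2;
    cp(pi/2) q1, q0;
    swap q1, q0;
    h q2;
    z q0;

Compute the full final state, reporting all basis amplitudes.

The resulting statevector has amplitude (-1 - exp(I*pi/4))*exp(I*pi/3)/2 on |000>, (-exp(2*I*pi/3) + exp(5*I*pi/12))*exp(11*I*pi/12)/2 on |001>, and 0 on every other basis state.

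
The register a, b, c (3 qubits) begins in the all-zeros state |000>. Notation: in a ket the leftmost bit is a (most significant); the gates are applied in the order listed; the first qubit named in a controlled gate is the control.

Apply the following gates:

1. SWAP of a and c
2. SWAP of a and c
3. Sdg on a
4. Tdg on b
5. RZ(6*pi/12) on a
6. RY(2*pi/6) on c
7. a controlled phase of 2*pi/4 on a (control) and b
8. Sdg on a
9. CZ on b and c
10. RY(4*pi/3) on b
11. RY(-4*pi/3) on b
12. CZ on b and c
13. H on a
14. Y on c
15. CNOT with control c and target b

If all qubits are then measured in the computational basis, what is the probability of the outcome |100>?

The probability of measuring |100> is 1/8. Key observation: gates 9-12 undo each other exactly, leaving only the rest of the circuit to track.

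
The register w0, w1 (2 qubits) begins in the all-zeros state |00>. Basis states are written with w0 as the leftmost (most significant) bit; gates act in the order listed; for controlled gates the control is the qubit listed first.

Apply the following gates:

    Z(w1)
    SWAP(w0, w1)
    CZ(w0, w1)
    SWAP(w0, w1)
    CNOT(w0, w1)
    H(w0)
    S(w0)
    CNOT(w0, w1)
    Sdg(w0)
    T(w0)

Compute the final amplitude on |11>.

|11> carries amplitude sqrt(2)*exp(I*pi/4)/2 in the final state.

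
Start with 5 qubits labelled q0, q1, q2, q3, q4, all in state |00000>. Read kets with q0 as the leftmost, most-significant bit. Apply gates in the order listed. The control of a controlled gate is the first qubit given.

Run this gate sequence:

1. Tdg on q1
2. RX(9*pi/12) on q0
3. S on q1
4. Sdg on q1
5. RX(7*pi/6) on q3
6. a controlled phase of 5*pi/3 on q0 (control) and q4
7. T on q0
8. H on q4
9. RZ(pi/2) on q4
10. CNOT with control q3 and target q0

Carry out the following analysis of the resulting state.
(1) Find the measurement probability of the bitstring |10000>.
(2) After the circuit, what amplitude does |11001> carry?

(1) Outcome |10000> occurs with probability -sqrt(3)/16 - sqrt(6)/32 + sqrt(2)/16 + 1/8.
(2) The amplitude on |11001> is 0.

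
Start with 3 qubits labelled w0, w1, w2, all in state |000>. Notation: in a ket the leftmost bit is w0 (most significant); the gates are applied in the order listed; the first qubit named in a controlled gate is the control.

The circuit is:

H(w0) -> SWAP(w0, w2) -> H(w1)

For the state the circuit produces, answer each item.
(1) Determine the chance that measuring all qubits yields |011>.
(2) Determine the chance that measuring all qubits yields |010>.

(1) A full measurement returns |011> with probability 1/4.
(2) The probability of measuring |010> is 1/4.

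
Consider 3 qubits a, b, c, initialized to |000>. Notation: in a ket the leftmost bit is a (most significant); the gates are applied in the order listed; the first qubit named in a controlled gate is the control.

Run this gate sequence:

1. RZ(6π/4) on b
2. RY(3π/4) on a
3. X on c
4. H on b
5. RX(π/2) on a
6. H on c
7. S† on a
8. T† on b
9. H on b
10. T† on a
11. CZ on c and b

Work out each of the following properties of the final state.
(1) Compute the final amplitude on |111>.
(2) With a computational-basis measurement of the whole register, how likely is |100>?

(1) |111> carries amplitude sqrt(2 - sqrt(2))/8 - sqrt(sqrt(2) + 2)*exp(I*pi/4)/8 + sqrt(2 - sqrt(2))*exp(3*I*pi/4)/8 + I*sqrt(sqrt(2) + 2)/8 in the final state.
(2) Outcome |100> occurs with probability sqrt(2)/16 + 1/8.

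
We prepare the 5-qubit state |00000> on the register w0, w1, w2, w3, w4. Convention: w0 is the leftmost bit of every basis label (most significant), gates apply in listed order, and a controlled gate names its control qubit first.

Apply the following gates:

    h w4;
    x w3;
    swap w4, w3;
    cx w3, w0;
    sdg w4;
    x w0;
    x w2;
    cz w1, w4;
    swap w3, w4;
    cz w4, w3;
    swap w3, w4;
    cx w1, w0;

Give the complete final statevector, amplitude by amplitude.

After the circuit, the state carries amplitude sqrt(2)*I/2 on |00111>, -sqrt(2)*I/2 on |10101>, and 0 on every other basis state.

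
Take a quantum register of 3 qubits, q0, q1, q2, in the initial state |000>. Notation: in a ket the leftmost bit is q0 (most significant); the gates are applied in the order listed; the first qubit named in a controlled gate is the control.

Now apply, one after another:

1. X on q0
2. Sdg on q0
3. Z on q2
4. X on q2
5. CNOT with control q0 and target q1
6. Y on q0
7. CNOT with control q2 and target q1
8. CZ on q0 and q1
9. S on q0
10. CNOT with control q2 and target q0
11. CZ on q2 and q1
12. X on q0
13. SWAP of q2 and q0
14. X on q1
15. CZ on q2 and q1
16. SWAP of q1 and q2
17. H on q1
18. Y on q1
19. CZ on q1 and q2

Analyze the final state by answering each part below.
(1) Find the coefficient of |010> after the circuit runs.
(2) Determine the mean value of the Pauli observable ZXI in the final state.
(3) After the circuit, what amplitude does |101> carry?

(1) The final state's coefficient on |010> equals 0.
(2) In the final state, ZXI has expectation -1.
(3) The final state's coefficient on |101> equals sqrt(2)*I/2.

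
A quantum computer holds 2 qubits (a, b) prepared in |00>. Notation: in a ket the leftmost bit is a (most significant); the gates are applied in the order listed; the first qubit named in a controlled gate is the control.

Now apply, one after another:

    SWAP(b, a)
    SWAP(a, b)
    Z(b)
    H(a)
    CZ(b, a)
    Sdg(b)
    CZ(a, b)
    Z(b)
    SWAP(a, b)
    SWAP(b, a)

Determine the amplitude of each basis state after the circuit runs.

After the circuit, the state carries amplitude sqrt(2)/2 on |00>, 0 on |01>, sqrt(2)/2 on |10>, 0 on |11>.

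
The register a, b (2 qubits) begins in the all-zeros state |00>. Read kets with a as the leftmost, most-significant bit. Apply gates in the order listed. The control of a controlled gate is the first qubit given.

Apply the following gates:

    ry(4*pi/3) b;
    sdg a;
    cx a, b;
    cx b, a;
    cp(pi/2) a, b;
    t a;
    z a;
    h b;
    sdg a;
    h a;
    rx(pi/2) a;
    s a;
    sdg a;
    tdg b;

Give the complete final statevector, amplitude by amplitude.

The resulting statevector has amplitude -sqrt(6)*exp(I*pi/4)/8 - sqrt(6)*exp(3*I*pi/4)/8 - sqrt(2)*(1 - I)/8 on |00>, sqrt(2)*exp(3*I*pi/4)/8 + sqrt(2)*exp(I*pi/4)/8 + sqrt(6)*(1 + I)/8 on |01>, sqrt(2)*(-1 + I)/8 + sqrt(6)*exp(3*I*pi/4)/8 + sqrt(6)*exp(I*pi/4)/8 on |10>, -sqrt(6)*(1 + I)/8 + sqrt(2)*exp(3*I*pi/4)/8 + sqrt(2)*exp(I*pi/4)/8 on |11>.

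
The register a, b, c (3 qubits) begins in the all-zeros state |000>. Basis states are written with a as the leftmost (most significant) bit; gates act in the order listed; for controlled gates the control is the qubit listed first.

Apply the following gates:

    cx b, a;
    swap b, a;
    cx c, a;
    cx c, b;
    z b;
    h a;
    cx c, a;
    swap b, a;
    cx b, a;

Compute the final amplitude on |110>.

The final state's coefficient on |110> equals sqrt(2)/2.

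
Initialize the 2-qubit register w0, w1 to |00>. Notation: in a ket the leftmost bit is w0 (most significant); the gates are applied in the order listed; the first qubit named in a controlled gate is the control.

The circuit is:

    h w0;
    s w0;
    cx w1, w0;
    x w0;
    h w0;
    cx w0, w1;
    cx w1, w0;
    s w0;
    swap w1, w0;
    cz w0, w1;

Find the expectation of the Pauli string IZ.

The expectation value of IZ is 1.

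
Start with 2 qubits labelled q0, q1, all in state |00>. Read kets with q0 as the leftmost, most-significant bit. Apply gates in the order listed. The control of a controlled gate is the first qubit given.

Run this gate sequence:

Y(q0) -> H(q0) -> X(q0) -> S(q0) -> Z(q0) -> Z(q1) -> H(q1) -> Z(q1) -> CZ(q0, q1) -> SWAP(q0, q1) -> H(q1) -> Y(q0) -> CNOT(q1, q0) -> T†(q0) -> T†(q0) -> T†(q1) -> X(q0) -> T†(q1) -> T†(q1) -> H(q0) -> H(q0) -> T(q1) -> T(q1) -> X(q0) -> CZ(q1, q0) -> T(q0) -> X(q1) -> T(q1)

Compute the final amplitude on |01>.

|01> carries amplitude 1/2 in the final state. Key observation: the block from step 17 through step 24 cancels to the identity and can be dropped.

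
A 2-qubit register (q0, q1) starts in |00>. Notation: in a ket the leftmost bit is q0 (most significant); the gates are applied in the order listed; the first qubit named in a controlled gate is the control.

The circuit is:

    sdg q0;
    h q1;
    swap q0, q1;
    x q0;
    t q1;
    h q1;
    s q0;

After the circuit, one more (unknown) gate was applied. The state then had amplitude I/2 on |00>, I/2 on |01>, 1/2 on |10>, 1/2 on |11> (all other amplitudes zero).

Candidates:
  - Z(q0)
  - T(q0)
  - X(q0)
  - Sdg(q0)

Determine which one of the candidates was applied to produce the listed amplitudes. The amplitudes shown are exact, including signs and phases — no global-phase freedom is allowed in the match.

The applied gate was X(q0).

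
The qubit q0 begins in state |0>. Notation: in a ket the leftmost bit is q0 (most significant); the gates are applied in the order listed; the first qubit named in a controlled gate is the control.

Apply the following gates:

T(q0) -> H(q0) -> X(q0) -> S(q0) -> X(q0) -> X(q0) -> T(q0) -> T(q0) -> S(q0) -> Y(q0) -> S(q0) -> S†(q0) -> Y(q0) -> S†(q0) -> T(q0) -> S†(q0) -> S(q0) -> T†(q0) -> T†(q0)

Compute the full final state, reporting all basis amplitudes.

The final amplitudes are sqrt(2)/2 on |0>, sqrt(2)*exp(3*I*pi/4)/2 on |1>. Key observation: steps 9-14 multiply out to the identity, so the circuit reduces to the remaining gates.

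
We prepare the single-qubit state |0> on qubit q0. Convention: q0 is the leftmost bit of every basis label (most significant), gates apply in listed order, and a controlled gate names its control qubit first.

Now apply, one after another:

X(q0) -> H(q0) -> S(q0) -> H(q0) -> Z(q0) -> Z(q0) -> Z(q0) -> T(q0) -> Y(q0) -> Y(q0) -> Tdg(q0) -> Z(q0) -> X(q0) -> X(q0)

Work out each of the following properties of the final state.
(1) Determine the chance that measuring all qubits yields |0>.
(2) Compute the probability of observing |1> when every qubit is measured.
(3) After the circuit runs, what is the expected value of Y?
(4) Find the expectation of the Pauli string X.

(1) Outcome |0> occurs with probability 1/2. Key observation: gates 7-12 undo each other exactly, leaving only the rest of the circuit to track.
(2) The probability of measuring |1> is 1/2.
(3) The observable Y averages to 1.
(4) In the final state, X has expectation 0.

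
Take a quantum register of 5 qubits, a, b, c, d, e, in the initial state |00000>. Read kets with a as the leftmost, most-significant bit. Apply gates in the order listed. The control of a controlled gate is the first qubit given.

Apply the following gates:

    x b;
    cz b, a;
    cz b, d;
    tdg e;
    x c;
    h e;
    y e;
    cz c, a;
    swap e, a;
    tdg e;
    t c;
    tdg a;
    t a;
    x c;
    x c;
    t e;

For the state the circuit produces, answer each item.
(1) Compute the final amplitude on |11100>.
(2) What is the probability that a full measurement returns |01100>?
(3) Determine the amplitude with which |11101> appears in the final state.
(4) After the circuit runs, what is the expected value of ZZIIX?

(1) |11100> carries amplitude sqrt(2)*exp(3*I*pi/4)/2 in the final state. Key observation: the block from step 14 through step 15 cancels to the identity and can be dropped.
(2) A full measurement returns |01100> with probability 1/2.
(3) The final state's coefficient on |11101> equals 0.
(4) The observable ZZIIX averages to 0.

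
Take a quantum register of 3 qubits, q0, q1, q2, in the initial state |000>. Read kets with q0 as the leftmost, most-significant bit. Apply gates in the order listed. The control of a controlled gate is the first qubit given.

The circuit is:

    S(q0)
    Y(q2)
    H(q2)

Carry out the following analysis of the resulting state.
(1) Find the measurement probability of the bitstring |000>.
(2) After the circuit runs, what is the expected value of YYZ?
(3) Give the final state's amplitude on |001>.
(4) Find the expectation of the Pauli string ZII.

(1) The probability of measuring |000> is 1/2.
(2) The observable YYZ averages to 0.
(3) The amplitude on |001> is -sqrt(2)*I/2.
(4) The expectation value of ZII is 1.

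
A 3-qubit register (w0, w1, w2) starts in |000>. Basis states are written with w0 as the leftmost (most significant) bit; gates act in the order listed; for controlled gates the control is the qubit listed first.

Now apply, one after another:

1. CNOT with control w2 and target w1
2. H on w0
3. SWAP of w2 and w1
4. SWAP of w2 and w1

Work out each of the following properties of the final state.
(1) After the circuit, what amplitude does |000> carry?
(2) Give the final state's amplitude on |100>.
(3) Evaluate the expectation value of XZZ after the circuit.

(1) The final state's coefficient on |000> equals sqrt(2)/2. Key observation: steps 3-4 multiply out to the identity, so the circuit reduces to the remaining gates.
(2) The final state's coefficient on |100> equals sqrt(2)/2.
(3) The expectation value of XZZ is 1.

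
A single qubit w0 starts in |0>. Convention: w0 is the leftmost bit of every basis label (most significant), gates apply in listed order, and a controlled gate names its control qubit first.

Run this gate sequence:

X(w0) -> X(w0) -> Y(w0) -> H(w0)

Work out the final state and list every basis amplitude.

After the circuit, the state carries amplitude sqrt(2)*I/2 on |0>, -sqrt(2)*I/2 on |1>. Key observation: the block from step 1 through step 2 cancels to the identity and can be dropped.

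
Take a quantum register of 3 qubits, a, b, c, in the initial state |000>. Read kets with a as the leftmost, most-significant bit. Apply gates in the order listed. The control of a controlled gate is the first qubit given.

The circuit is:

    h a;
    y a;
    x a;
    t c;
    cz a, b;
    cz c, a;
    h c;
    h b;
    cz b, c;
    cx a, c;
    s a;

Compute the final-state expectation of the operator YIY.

The observable YIY averages to 0.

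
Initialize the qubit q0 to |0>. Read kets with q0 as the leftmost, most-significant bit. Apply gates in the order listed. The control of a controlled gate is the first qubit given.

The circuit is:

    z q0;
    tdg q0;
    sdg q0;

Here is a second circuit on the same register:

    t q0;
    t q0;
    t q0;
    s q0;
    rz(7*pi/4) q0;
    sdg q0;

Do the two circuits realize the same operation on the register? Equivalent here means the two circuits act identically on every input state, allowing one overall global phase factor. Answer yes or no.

No, they are not equivalent — no single phase factor reconciles the two unitaries.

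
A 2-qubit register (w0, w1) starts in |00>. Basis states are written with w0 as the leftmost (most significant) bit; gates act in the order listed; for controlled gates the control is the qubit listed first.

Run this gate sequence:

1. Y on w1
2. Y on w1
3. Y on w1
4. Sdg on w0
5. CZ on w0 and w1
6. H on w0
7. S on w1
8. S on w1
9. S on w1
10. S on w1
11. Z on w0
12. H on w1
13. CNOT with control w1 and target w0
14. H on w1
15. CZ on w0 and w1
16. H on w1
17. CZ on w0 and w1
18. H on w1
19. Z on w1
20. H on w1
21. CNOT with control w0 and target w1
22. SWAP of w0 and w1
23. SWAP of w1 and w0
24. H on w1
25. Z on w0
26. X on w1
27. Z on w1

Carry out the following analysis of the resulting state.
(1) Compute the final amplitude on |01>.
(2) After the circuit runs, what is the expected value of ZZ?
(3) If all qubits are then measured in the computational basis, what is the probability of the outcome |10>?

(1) The amplitude on |01> is -sqrt(2)*I/2. Key observation: the block from step 7 through step 10 cancels to the identity and can be dropped.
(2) The observable ZZ averages to -1.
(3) The probability of measuring |10> is 1/2.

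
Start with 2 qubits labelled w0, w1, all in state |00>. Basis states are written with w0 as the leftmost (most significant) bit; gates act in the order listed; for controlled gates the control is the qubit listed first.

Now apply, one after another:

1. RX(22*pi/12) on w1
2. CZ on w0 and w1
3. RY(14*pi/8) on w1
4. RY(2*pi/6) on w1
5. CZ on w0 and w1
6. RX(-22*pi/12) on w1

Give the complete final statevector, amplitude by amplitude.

After the circuit, the state carries amplitude -sqrt(3*sqrt(2) + 6)/4 - sqrt(2 - sqrt(2))/4 - I*sqrt(6 - 3*sqrt(2))/8 + I*sqrt(sqrt(2) + 2)/8 on |00>, -sqrt(3*sqrt(2) + 6)/8 + 3*sqrt(2 - sqrt(2))/8 on |01>, 0 on |10>, 0 on |11>.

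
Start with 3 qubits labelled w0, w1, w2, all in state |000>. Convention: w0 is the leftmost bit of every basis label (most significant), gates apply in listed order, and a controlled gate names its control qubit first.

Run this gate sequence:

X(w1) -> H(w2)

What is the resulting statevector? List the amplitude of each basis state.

After the circuit, the state carries amplitude sqrt(2)/2 on |010>, sqrt(2)/2 on |011>, and 0 on every other basis state.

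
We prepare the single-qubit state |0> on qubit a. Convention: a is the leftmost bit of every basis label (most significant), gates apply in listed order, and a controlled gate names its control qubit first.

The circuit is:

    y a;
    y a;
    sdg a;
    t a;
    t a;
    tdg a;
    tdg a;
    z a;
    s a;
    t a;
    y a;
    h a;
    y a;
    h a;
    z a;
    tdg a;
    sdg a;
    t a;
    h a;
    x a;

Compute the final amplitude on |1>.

The final state's coefficient on |1> equals -sqrt(2)/2. Key observation: gates 4-7 undo each other exactly, leaving only the rest of the circuit to track.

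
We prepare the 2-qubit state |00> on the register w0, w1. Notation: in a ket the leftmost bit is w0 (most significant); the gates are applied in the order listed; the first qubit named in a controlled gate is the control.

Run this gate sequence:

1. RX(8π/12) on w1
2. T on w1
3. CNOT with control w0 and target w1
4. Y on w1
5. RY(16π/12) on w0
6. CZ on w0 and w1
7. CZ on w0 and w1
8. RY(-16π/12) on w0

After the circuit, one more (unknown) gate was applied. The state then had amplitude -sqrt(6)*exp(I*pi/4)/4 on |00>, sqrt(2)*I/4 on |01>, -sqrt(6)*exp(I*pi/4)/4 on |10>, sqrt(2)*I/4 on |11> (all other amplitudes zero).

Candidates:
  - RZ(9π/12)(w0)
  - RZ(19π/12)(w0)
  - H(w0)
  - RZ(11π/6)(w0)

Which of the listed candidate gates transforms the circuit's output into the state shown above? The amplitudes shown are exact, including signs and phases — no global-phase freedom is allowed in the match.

The unique candidate consistent with the amplitudes is H(w0). Key observation: steps 5-8 multiply out to the identity, so the circuit reduces to the remaining gates.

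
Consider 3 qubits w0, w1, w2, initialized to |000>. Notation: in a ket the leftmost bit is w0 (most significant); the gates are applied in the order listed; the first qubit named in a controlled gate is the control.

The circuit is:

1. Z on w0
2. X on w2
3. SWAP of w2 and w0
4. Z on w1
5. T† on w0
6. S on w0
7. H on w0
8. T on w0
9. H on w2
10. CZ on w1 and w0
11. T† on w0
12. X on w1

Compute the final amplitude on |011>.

|011> carries amplitude exp(I*pi/4)/2 in the final state.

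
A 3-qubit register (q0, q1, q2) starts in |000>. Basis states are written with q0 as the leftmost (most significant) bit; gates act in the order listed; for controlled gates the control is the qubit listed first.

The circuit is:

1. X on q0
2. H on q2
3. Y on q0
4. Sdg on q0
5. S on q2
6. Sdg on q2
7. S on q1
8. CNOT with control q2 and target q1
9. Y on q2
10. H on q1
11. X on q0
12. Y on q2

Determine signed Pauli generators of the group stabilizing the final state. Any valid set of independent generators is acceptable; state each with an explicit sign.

The stabilizer group can be generated by +IXZ, +IZX, -ZII, among other valid generating sets. Key observation: steps 5-6 multiply out to the identity, so the circuit reduces to the remaining gates.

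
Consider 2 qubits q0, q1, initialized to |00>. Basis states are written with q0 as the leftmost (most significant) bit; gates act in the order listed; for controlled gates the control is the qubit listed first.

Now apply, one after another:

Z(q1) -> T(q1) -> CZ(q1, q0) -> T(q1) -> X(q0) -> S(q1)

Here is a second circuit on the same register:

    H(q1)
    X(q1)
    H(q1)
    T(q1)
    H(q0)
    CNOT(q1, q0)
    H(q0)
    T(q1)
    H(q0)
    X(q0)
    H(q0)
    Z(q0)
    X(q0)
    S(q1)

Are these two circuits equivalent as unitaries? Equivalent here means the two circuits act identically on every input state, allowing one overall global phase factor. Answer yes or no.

Yes, they are equivalent — the unitaries differ by at most a global phase.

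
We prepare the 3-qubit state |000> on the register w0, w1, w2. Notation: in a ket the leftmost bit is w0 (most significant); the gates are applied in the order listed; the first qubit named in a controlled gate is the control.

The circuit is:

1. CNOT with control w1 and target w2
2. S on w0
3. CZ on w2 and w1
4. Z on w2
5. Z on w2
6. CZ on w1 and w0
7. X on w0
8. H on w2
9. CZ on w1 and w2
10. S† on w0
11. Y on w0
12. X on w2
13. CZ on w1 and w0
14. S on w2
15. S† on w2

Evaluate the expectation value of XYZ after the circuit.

The expectation value of XYZ is 0. Key observation: gates 14-15 undo each other exactly, leaving only the rest of the circuit to track.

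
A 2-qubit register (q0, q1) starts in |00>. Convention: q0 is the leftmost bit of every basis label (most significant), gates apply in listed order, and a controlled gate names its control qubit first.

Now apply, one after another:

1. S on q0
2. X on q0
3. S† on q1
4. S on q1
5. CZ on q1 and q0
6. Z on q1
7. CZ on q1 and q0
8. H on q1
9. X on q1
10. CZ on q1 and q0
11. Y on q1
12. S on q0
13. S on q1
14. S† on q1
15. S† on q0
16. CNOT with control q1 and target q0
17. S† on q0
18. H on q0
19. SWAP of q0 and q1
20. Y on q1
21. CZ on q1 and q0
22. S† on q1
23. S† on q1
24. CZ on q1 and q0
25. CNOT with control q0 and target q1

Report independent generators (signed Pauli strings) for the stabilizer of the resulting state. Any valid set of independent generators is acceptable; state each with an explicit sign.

The final state is stabilized by the group generated by -YZ, -ZX; other independent generating sets are equally valid.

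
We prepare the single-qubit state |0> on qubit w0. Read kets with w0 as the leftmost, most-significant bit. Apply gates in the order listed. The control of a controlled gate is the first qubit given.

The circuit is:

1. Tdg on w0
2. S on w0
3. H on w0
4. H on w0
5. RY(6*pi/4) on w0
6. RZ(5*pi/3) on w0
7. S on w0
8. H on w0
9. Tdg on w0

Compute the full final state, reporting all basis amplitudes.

After the circuit, the state carries amplitude -exp(I*pi/3)/2 + exp(I*pi/6)/2 on |0>, sqrt(2)/4 + sqrt(6)/4 on |1>.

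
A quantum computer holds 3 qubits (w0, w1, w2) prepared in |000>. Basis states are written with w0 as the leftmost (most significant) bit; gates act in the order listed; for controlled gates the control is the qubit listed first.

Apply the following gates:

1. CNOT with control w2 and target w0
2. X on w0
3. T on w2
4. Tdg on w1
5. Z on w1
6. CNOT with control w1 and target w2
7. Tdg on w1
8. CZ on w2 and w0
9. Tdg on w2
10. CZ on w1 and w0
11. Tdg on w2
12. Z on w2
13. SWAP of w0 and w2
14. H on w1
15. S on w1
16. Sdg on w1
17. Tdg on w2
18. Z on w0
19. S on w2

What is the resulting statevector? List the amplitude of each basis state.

The resulting statevector has amplitude sqrt(2)*exp(I*pi/4)/2 on |001>, sqrt(2)*exp(I*pi/4)/2 on |011>, and 0 on every other basis state.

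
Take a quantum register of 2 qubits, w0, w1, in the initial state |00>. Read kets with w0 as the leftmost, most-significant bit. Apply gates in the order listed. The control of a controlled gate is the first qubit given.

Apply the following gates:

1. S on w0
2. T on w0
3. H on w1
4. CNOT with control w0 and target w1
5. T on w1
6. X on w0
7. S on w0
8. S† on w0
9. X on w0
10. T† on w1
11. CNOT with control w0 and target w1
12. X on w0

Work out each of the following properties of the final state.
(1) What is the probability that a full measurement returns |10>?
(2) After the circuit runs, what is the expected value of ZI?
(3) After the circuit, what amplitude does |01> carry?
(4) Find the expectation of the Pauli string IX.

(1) Outcome |10> occurs with probability 1/2. Key observation: the block from step 4 through step 11 cancels to the identity and can be dropped.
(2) In the final state, ZI has expectation -1.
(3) |01> carries amplitude 0 in the final state.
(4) The expectation value of IX is 1.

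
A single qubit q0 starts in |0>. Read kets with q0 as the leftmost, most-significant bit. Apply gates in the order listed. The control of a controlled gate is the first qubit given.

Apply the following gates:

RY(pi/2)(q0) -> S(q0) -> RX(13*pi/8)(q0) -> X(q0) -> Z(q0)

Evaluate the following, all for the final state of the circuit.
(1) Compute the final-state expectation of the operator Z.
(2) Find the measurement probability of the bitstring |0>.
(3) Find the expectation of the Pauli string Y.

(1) The observable Z averages to sqrt(sqrt(2) + 2)/2.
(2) The probability of measuring |0> is sqrt(sqrt(2) + 2)/4 + 1/2.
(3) In the final state, Y has expectation sqrt(2 - sqrt(2))/2.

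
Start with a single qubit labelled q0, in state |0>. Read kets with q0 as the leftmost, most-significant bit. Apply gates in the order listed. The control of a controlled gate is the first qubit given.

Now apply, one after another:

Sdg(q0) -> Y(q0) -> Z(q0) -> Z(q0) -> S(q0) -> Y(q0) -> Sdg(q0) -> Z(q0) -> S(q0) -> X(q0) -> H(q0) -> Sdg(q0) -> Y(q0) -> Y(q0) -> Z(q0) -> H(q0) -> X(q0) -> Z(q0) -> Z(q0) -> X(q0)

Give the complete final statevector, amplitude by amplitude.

The resulting statevector has amplitude 1/2 + I/2 on |0>, -1/2 + I/2 on |1>.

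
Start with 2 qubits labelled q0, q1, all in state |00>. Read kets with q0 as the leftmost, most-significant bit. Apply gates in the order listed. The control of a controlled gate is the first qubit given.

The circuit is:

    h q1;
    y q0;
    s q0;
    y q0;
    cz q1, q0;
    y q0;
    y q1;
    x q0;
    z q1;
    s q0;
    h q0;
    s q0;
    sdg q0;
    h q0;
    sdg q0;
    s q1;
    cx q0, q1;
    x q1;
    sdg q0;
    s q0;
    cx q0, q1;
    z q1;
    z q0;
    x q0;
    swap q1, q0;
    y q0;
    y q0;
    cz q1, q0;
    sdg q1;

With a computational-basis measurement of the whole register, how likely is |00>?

A full measurement returns |00> with probability 0. Key observation: the block from step 10 through step 15 cancels to the identity and can be dropped.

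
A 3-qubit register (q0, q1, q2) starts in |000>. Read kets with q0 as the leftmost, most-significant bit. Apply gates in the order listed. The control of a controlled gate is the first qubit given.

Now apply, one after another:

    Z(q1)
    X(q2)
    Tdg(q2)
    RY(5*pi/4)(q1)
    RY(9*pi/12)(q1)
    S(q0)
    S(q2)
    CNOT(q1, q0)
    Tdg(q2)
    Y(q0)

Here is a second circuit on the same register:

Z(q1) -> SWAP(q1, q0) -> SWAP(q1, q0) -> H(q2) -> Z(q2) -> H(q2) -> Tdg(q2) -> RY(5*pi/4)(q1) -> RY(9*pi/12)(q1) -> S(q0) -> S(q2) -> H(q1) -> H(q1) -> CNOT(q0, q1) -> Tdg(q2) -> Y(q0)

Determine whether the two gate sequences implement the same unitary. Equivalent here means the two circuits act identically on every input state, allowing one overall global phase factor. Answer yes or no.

No: there is an input state on which the two circuits produce genuinely different outputs (not merely differing by a phase).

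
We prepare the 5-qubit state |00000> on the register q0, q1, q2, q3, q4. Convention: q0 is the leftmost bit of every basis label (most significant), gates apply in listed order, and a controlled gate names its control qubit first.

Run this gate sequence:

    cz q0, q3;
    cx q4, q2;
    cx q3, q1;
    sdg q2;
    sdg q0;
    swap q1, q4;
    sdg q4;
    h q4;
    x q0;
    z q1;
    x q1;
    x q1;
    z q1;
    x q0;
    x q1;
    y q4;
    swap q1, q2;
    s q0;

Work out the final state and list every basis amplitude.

The final amplitudes are -sqrt(2)*I/2 on |00100>, sqrt(2)*I/2 on |00101>, and 0 on every other basis state. Key observation: gates 9-14 undo each other exactly, leaving only the rest of the circuit to track.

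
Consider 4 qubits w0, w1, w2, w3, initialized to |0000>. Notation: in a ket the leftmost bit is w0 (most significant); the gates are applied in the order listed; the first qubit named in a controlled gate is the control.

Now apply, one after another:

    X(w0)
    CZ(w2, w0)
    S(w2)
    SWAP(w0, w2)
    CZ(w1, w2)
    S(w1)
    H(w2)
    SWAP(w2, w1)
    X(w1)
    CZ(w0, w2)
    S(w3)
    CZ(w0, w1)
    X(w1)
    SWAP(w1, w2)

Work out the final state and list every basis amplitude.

The final amplitudes are sqrt(2)/2 on |0000>, -sqrt(2)/2 on |0010>, and 0 on every other basis state.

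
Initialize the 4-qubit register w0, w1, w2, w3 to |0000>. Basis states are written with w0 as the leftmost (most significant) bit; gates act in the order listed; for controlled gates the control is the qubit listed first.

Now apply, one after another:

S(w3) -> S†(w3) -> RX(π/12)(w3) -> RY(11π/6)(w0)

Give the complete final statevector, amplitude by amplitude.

The final amplitudes are -3*sqrt(2*sqrt(2) + 4)/16 - sqrt(6*sqrt(2) + 12)/16 - sqrt(12 - 6*sqrt(2))/16 - sqrt(4 - 2*sqrt(2))/16 on |0000>, I*(-3*sqrt(4 - 2*sqrt(2))/16 - sqrt(12 - 6*sqrt(2))/16 + sqrt(2*sqrt(2) + 4)/16 + sqrt(6*sqrt(2) + 12)/16) on |0001>, -sqrt(6*sqrt(2) + 12)/16 - sqrt(4 - 2*sqrt(2))/16 + sqrt(12 - 6*sqrt(2))/16 + 3*sqrt(2*sqrt(2) + 4)/16 on |1000>, I*(-sqrt(6*sqrt(2) + 12)/16 - sqrt(12 - 6*sqrt(2))/16 + sqrt(2*sqrt(2) + 4)/16 + 3*sqrt(4 - 2*sqrt(2))/16) on |1001>, and 0 on every other basis state. Key observation: the block from step 1 through step 2 cancels to the identity and can be dropped.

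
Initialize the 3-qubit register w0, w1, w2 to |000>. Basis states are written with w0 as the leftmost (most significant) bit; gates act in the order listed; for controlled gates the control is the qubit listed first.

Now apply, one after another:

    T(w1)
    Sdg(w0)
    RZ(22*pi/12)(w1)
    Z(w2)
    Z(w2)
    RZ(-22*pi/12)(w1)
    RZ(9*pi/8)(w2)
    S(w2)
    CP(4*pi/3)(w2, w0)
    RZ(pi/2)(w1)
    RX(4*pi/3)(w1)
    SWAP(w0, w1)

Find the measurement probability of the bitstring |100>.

The probability of measuring |100> is 3/4.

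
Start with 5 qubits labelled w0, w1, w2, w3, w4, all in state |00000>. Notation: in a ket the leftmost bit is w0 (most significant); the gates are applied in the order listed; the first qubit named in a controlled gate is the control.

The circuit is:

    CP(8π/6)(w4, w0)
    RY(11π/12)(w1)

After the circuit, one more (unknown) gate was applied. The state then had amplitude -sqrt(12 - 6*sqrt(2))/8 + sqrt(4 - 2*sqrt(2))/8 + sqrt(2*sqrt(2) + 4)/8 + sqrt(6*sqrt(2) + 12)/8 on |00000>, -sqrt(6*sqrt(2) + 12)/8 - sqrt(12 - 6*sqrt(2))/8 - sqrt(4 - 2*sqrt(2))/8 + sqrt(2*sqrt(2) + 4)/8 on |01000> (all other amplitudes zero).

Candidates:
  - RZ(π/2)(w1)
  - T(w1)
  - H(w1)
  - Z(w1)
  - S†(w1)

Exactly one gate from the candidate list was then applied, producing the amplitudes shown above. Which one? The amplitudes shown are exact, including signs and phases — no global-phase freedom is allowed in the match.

The applied gate was H(w1).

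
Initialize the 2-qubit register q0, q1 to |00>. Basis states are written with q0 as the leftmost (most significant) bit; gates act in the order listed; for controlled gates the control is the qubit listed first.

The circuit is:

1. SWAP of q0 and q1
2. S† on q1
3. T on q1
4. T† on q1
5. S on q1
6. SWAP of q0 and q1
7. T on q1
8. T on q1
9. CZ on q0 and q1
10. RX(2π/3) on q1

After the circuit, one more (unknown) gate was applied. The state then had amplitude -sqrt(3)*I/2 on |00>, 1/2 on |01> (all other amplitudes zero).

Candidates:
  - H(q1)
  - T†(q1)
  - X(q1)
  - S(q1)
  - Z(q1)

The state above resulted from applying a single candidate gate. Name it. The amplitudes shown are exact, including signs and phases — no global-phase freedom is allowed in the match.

The unique candidate consistent with the amplitudes is X(q1). Key observation: steps 1-6 multiply out to the identity, so the circuit reduces to the remaining gates.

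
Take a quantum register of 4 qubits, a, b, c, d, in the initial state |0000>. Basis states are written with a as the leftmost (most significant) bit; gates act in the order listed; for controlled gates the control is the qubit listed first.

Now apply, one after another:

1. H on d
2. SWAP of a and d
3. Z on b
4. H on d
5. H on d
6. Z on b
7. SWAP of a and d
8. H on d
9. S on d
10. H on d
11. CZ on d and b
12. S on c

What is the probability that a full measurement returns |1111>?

Outcome |1111> occurs with probability 0.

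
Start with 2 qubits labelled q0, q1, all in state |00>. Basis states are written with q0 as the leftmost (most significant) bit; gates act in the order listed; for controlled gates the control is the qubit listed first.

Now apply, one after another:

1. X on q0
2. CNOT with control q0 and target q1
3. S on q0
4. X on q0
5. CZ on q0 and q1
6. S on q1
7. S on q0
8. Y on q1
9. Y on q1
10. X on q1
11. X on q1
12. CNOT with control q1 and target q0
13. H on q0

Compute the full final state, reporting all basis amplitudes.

The final amplitudes are 0 on |00>, -sqrt(2)/2 on |01>, 0 on |10>, sqrt(2)/2 on |11>.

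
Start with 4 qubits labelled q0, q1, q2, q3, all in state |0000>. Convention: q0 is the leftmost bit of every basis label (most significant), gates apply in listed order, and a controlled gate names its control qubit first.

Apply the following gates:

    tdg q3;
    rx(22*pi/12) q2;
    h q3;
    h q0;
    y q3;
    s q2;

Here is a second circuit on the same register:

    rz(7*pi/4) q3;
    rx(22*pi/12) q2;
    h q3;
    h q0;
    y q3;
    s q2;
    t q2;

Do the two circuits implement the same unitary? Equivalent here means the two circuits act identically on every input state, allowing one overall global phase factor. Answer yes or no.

No — the two circuits implement different unitaries, even allowing a global phase.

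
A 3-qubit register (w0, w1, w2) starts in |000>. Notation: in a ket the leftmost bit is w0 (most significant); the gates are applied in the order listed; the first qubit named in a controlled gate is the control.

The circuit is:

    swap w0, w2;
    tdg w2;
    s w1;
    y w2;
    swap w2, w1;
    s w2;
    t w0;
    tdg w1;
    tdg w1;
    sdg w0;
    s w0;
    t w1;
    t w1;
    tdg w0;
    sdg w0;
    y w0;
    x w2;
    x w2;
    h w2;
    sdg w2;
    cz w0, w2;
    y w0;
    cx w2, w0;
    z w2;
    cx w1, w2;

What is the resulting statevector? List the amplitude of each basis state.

The resulting statevector has amplitude sqrt(2)*I/2 on |011>, sqrt(2)/2 on |110>, and 0 on every other basis state.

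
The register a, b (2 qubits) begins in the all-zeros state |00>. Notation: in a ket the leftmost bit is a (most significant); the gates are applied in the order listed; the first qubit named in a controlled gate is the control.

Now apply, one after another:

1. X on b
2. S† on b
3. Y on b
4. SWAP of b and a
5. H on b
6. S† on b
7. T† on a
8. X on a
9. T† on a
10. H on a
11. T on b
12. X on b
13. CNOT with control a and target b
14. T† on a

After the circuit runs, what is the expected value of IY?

The observable IY averages to 0.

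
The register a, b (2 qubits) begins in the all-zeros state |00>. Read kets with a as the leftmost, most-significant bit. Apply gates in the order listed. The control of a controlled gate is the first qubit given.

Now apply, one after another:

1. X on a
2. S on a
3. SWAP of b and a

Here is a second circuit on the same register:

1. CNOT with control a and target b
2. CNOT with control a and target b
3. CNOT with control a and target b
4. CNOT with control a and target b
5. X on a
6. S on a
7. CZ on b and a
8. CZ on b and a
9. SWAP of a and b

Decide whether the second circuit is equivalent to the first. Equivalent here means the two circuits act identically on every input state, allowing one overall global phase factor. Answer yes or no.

Yes, they are equivalent — the unitaries differ by at most a global phase.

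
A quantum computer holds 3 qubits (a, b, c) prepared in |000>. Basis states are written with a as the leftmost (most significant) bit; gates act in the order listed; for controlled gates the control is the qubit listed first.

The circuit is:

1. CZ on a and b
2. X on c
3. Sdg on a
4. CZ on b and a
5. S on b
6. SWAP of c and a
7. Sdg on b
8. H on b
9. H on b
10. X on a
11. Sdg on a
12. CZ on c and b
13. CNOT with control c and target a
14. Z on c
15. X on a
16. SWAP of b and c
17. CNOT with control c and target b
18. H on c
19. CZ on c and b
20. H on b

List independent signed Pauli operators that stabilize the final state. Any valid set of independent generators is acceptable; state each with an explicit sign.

The stabilizer group can be generated by +IXI, +IIX, -ZII, among other valid generating sets.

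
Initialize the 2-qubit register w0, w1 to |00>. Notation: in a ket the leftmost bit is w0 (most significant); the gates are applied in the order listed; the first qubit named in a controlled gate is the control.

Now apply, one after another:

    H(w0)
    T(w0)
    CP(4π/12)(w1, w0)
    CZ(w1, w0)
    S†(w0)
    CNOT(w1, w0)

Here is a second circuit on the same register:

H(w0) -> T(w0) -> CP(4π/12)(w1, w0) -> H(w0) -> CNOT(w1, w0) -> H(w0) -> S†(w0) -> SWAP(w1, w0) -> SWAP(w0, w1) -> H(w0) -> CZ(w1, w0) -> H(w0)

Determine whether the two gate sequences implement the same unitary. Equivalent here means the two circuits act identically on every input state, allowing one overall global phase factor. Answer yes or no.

Yes: on every input state the two circuits agree up to one overall phase factor.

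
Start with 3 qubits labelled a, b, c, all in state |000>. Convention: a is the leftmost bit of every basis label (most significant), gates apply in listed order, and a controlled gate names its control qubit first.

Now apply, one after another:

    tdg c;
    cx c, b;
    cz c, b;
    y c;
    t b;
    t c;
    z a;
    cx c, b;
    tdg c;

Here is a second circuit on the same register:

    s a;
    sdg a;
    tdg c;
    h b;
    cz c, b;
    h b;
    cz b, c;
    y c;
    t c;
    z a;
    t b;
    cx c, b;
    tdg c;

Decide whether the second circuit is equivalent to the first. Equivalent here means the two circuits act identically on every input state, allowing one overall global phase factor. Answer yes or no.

Yes, they are equivalent — the unitaries differ by at most a global phase.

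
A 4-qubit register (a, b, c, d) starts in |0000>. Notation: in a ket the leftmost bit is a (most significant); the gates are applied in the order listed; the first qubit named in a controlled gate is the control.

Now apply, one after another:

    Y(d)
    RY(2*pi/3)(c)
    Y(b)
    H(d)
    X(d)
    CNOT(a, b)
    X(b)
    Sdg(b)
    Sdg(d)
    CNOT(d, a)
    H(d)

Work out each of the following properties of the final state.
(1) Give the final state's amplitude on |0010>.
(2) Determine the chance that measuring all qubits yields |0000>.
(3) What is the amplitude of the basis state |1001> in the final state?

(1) The amplitude on |0010> is sqrt(3)/4.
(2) The probability of measuring |0000> is 1/16.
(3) The final state's coefficient on |1001> equals -I/4.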